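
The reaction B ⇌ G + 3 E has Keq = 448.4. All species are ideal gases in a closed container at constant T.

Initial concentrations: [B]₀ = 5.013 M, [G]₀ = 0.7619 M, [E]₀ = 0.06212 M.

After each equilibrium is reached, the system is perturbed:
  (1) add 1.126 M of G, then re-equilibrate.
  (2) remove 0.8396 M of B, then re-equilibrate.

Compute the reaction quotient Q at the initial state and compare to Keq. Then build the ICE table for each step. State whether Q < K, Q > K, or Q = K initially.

Q₀ = 3.6433e-05; Q < K (proceeds forward)

Q₀ = 3.6433e-05 vs Keq = 448.4 ⇒ Q<K, forward
Step 1:
                    B           G           E
  init          5.013      0.7619     0.06212
  Δ            -2.383       2.383       7.149
  eq             2.63       3.145       7.211
  solve Keq expr → x = 2.383; check Q = 448.4
Then add 1.126 M of G.
Step 2:
                    B           G           E
  init           2.63       4.271       7.211
  Δ            0.1611     -0.1611     -0.4833
  eq            2.791        4.11       6.728
  solve Keq expr → x = -0.1611; check Q = 448.4
Then remove 0.8396 M of B.
Step 3:
                    B           G           E
  init          1.952        4.11       6.728
  Δ             0.168      -0.168     -0.5039
  eq            2.119       3.942       6.224
  solve Keq expr → x = -0.168; check Q = 448.4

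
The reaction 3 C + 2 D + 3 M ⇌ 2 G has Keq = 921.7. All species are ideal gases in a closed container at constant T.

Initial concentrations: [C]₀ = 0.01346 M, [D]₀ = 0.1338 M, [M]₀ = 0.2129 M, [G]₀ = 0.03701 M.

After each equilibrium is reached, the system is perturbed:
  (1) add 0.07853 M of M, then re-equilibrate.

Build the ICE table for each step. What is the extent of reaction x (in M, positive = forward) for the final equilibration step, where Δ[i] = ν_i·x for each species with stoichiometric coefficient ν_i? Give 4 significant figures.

x = 0.001277 M

Q₀ = 3.2514e+06 vs Keq = 921.7 ⇒ Q>K, reverse
Step 1:
                   C          D          M          G
  Initial    0.01346     0.1338     0.2129    0.03701
  Change     0.04277    0.02852    0.04277   -0.02852
  Equil      0.05623     0.1623     0.2557   0.008495
  solve Keq expr → x = -0.01426; check Q = 921.7
Then add 0.07853 M of M.
Step 2:
                   C          D          M          G
  Initial    0.05623     0.1623     0.3342   0.008495
  Change    -0.00383  -0.002553   -0.00383   0.002553
  Equil       0.0524     0.1598     0.3304    0.01105
  solve Keq expr → x = 0.001277; check Q = 921.7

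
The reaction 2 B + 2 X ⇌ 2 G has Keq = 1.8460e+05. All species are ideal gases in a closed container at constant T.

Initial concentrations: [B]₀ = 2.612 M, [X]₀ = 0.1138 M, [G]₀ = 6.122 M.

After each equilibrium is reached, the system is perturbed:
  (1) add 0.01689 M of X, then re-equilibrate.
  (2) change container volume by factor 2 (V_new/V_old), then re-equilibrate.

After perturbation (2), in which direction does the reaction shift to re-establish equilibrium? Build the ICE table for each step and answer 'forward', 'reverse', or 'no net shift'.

Direction: reverse

Q₀ = 424.2 vs Keq = 1.8460e+05 ⇒ Q<K, forward
Step 1:
                    B           X           G
  init          2.612      0.1138       6.122
  Δ            -0.108      -0.108       0.108
  eq            2.504    0.005791        6.23
  solve Keq expr → x = 0.054; check Q = 1.8460e+05
Then add 0.01689 M of X.
Step 2:
                    B           X           G
  init          2.504     0.02268        6.23
  Δ          -0.01684    -0.01684     0.01684
  eq            2.487    0.005846       6.247
  solve Keq expr → x = 0.008418; check Q = 1.8460e+05
Then change container volume by factor 2 (V_new/V_old).
Step 3:
                    B           X           G
  init          1.244    0.002923       3.123
  Δ          0.002904    0.002904   -0.002904
  eq            1.246    0.005827       3.121
  solve Keq expr → x = -0.001452; check Q = 1.8460e+05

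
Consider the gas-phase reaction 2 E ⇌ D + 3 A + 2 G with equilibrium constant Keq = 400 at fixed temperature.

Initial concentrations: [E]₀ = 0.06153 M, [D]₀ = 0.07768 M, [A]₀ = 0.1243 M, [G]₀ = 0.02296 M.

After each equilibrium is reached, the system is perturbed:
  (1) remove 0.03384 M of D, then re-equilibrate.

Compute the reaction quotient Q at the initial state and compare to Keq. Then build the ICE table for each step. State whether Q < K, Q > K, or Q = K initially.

Q₀ = 2.0773e-05; Q < K (proceeds forward)

Q₀ = 2.0773e-05 vs Keq = 400 ⇒ Q<K, forward
Step 1:
                    E           D           A           G
  init        0.06153     0.07768      0.1243     0.02296
  Δ          -0.06139      0.0307     0.09209     0.06139
  eq       1.3975e-04      0.1084      0.2164     0.08435
  solve Keq expr → x = 0.0307; check Q = 400
Then remove 0.03384 M of D.
Step 2:
                    E           D           A           G
  init     1.3975e-04     0.07454      0.2164     0.08435
  Δ       -2.3784e-05  1.1892e-05  3.5676e-05  2.3784e-05
  eq       1.1597e-04     0.07455      0.2164     0.08437
  solve Keq expr → x = 1.1892e-05; check Q = 400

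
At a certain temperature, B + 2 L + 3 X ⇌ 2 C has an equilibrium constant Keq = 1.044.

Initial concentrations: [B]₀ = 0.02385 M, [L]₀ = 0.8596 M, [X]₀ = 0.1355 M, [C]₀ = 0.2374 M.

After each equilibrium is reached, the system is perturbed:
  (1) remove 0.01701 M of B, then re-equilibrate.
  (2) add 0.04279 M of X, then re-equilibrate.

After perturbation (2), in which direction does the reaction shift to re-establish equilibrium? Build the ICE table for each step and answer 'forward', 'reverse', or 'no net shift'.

Direction: forward

Q₀ = 1285 vs Keq = 1.044 ⇒ Q>K, reverse
Step 1:
                   B          L          X          C
  init       0.02385     0.8596     0.1355     0.2374
  Δ          0.08004     0.1601     0.2401    -0.1601
  eq          0.1039       1.02     0.3756    0.07731
  solve Keq expr → x = -0.08004; check Q = 1.044
Then remove 0.01701 M of B.
Step 2:
                   B          L          X          C
  init       0.08688       1.02     0.3756    0.07731
  Δ          0.00194    0.00388   0.005821   -0.00388
  eq         0.08882      1.024     0.3815    0.07343
  solve Keq expr → x = -0.00194; check Q = 1.044
Then add 0.04279 M of X.
Step 3:
                   B          L          X          C
  init       0.08882      1.024     0.4242    0.07343
  Δ        -0.003589  -0.007178   -0.01077   0.007178
  eq         0.08523      1.016     0.4135    0.08061
  solve Keq expr → x = 0.003589; check Q = 1.044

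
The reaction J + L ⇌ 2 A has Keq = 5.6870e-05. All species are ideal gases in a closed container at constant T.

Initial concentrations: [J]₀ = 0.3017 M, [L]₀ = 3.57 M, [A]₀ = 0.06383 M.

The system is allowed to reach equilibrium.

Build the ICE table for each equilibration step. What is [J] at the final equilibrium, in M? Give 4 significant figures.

Q₀ = 0.003783 vs Keq = 5.6870e-05 ⇒ Q>K, reverse
Step 1:
                    J           L           A
  Initial      0.3017        3.57     0.06383
  Change      0.02781     0.02781    -0.05562
  Equil        0.3295       3.598    0.008211
  solve Keq expr → x = -0.02781; check Q = 5.6870e-05

[J]_eq = 0.3295 M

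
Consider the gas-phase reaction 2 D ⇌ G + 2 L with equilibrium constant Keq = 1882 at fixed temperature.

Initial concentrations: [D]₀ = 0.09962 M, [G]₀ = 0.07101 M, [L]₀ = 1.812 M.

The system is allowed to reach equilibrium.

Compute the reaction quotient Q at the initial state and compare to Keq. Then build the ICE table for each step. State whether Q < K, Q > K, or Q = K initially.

Q₀ = 23.49; Q < K (proceeds forward)

Q₀ = 23.49 vs Keq = 1882 ⇒ Q<K, forward
Step 1:
                  D         G         L
  Initial   0.09962   0.07101     1.812
  Change   -0.08489   0.04245   0.08489
  Equil     0.01473    0.1135     1.897
  solve Keq expr → x = 0.04245; check Q = 1882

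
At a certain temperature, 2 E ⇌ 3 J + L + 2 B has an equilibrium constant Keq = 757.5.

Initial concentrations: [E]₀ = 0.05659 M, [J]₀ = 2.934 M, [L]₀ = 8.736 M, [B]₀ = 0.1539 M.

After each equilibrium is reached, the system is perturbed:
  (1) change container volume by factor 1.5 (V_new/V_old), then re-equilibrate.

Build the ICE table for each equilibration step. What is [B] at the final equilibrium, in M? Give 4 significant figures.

[B]_eq = 0.1129 M

Q₀ = 1632 vs Keq = 757.5 ⇒ Q>K, reverse
Step 1:
                    E           J           L           B
  init        0.05659       2.934       8.736      0.1539
  Δ           0.01656    -0.02484    -0.00828    -0.01656
  eq          0.07315       2.909       8.728      0.1373
  solve Keq expr → x = -0.00828; check Q = 757.5
Then change container volume by factor 1.5 (V_new/V_old).
Step 2:
                    E           J           L           B
  init        0.04877       1.939       5.818     0.09156
  Δ          -0.02135     0.03202     0.01067     0.02135
  eq          0.02742       1.971       5.829      0.1129
  solve Keq expr → x = 0.01067; check Q = 757.5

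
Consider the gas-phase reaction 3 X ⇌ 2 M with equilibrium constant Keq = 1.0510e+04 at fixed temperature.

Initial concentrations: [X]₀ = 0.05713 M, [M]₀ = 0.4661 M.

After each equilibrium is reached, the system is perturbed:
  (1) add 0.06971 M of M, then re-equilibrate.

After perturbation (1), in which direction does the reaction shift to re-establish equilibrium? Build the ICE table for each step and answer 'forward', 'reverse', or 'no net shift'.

Direction: reverse

Q₀ = 1165 vs Keq = 1.0510e+04 ⇒ Q<K, forward
Step 1:
                   X          M
  Initial    0.05713     0.4661
  Change    -0.02893    0.01929
  Equil       0.0282     0.4854
  solve Keq expr → x = 0.009645; check Q = 1.0510e+04
Then add 0.06971 M of M.
Step 2:
                   X          M
  Initial     0.0282     0.5551
  Change    0.002575  -0.001717
  Equil      0.03077     0.5534
  solve Keq expr → x = -8.5841e-04; check Q = 1.0510e+04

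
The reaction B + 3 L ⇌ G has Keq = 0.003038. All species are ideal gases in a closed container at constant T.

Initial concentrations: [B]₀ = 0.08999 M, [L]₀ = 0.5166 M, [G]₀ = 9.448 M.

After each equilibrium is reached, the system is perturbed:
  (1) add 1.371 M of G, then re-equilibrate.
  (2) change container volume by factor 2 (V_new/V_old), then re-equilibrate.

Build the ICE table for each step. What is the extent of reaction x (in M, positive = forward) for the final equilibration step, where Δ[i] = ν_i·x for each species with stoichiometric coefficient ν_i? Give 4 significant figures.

x = -0.9 M

Q₀ = 761.5 vs Keq = 0.003038 ⇒ Q>K, reverse
Step 1:
                   B          L          G
  I          0.08999     0.5166      9.448
  C            2.844      8.532     -2.844
  E            2.934      9.049      6.604
  solve Keq expr → x = -2.844; check Q = 0.003038
Then add 1.371 M of G.
Step 2:
                   B          L          G
  I            2.934      9.049      7.975
  C           0.1316     0.3948    -0.1316
  E            3.066      9.443      7.843
  solve Keq expr → x = -0.1316; check Q = 0.003038
Then change container volume by factor 2 (V_new/V_old).
Step 3:
                   B          L          G
  I            1.533      4.722      3.922
  C              0.9        2.7       -0.9
  E            2.433      7.422      3.022
  solve Keq expr → x = -0.9; check Q = 0.003038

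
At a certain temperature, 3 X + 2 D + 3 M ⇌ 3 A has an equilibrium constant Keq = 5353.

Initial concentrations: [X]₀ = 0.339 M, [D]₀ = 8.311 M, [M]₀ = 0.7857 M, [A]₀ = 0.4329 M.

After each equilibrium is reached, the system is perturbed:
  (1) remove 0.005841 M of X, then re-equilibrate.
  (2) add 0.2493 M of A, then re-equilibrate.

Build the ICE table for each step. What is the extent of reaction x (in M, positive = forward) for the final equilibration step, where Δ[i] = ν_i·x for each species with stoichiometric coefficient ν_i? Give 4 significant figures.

Q₀ = 0.06216 vs Keq = 5353 ⇒ Q<K, forward
Step 1:
                   X          D          M          A
  init         0.339      8.311     0.7857     0.4329
  Δ          -0.3164    -0.2109    -0.3164     0.3164
  eq         0.02263        8.1     0.4693     0.7493
  solve Keq expr → x = 0.1055; check Q = 5353
Then remove 0.005841 M of X.
Step 2:
                   X          D          M          A
  init       0.01679        8.1     0.4693     0.7493
  Δ         0.005415    0.00361   0.005415  -0.005415
  eq          0.0222      8.104     0.4747     0.7439
  solve Keq expr → x = -0.001805; check Q = 5353
Then add 0.2493 M of A.
Step 3:
                   X          D          M          A
  init        0.0222      8.104     0.4747     0.9932
  Δ          0.00681    0.00454    0.00681   -0.00681
  eq         0.02901      8.108     0.4816     0.9863
  solve Keq expr → x = -0.00227; check Q = 5353

x = -0.00227 M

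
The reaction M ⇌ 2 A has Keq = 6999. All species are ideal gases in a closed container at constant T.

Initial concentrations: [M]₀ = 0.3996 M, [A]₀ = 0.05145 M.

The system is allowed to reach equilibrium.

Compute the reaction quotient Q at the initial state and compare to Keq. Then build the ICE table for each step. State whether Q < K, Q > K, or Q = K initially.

Q₀ = 0.006624; Q < K (proceeds forward)

Q₀ = 0.006624 vs Keq = 6999 ⇒ Q<K, forward
Step 1:
                  M         A
  init       0.3996   0.05145
  Δ         -0.3995     0.799
  eq      1.0334e-04    0.8504
  solve Keq expr → x = 0.3995; check Q = 6999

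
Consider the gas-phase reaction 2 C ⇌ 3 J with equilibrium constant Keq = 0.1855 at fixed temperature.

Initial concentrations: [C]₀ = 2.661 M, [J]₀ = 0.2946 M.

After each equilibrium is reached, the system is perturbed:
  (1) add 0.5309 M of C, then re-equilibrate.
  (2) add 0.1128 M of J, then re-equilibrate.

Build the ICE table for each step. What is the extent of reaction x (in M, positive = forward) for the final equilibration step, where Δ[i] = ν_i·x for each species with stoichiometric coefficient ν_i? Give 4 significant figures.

Q₀ = 0.003611 vs Keq = 0.1855 ⇒ Q<K, forward
Step 1:
                  C         J
  init        2.661    0.2946
  Δ         -0.4491    0.6736
  eq          2.212    0.9682
  solve Keq expr → x = 0.2245; check Q = 0.1855
Then add 0.5309 M of C.
Step 2:
                  C         J
  init        2.743    0.9682
  Δ        -0.08421    0.1263
  eq          2.659     1.095
  solve Keq expr → x = 0.0421; check Q = 0.1855
Then add 0.1128 M of J.
Step 3:
                  C         J
  init        2.659     1.207
  Δ         0.06361  -0.09541
  eq          2.722     1.112
  solve Keq expr → x = -0.0318; check Q = 0.1855

x = -0.0318 M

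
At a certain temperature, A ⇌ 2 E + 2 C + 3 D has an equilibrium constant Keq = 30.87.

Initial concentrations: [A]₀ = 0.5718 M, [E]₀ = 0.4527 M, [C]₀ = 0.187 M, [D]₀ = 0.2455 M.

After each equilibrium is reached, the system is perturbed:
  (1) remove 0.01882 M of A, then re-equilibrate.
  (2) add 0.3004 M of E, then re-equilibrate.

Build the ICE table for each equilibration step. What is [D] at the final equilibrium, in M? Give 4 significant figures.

[D]_eq = 1.382 M

Q₀ = 1.8544e-04 vs Keq = 30.87 ⇒ Q<K, forward
Step 1:
                    A           E           C           D
  init         0.5718      0.4527       0.187      0.2455
  Δ           -0.4072      0.8143      0.8143       1.222
  eq           0.1646       1.267       1.001       1.467
  solve Keq expr → x = 0.4072; check Q = 30.87
Then remove 0.01882 M of A.
Step 2:
                    A           E           C           D
  init         0.1458       1.267       1.001       1.467
  Δ          0.006044    -0.01209    -0.01209    -0.01813
  eq           0.1519       1.255      0.9893       1.449
  solve Keq expr → x = -0.006044; check Q = 30.87
Then add 0.3004 M of E.
Step 3:
                    A           E           C           D
  init         0.1519       1.555      0.9893       1.449
  Δ            0.0223    -0.04459    -0.04459    -0.06689
  eq           0.1741       1.511      0.9447       1.382
  solve Keq expr → x = -0.0223; check Q = 30.87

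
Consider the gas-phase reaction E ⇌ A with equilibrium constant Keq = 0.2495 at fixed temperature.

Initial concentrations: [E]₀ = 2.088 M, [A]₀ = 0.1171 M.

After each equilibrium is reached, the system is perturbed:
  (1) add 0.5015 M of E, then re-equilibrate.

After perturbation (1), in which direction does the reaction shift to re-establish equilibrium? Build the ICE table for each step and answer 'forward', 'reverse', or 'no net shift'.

Direction: forward

Q₀ = 0.05608 vs Keq = 0.2495 ⇒ Q<K, forward
Step 1:
                  E         A
  init        2.088    0.1171
  Δ         -0.3232    0.3232
  eq          1.765    0.4403
  solve Keq expr → x = 0.3232; check Q = 0.2495
Then add 0.5015 M of E.
Step 2:
                  E         A
  init        2.266    0.4403
  Δ         -0.1001    0.1001
  eq          2.166    0.5405
  solve Keq expr → x = 0.1001; check Q = 0.2495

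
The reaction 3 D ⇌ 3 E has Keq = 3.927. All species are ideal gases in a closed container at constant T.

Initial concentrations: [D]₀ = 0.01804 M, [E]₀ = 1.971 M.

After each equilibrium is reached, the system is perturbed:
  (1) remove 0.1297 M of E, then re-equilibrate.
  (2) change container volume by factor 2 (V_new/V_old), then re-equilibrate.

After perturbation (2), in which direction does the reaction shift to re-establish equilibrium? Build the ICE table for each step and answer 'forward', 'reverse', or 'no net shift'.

Direction: no net shift

Q₀ = 1.3042e+06 vs Keq = 3.927 ⇒ Q>K, reverse
Step 1:
                    D           E
  init        0.01804       1.971
  Δ            0.7536     -0.7536
  eq           0.7716       1.217
  solve Keq expr → x = -0.2512; check Q = 3.927
Then remove 0.1297 M of E.
Step 2:
                    D           E
  init         0.7716       1.088
  Δ          -0.05032     0.05032
  eq           0.7213       1.138
  solve Keq expr → x = 0.01677; check Q = 3.927
Then change container volume by factor 2 (V_new/V_old).
Step 3:
                    D           E
  init         0.3607       0.569
  Δ                 0           0
  eq           0.3607       0.569
  solve Keq expr → x = 0; check Q = 3.927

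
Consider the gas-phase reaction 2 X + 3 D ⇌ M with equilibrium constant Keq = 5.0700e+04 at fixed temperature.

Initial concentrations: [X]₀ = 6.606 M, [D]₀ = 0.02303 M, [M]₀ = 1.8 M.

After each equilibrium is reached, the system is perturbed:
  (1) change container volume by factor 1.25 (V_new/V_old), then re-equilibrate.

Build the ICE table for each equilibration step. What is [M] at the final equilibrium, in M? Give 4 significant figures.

Q₀ = 3377 vs Keq = 5.0700e+04 ⇒ Q<K, forward
Step 1:
                  X         D         M
  Initial     6.606   0.02303       1.8
  Change  -0.009119  -0.01368  0.004559
  Equil       6.597  0.009352     1.805
  solve Keq expr → x = 0.004559; check Q = 5.0700e+04
Then change container volume by factor 1.25 (V_new/V_old).
Step 2:
                  X         D         M
  Initial     5.278  0.007481     1.444
  Change   0.001726  0.002588 -8.6276e-04
  Equil       5.279   0.01007     1.443
  solve Keq expr → x = -8.6276e-04; check Q = 5.0700e+04

[M]_eq = 1.443 M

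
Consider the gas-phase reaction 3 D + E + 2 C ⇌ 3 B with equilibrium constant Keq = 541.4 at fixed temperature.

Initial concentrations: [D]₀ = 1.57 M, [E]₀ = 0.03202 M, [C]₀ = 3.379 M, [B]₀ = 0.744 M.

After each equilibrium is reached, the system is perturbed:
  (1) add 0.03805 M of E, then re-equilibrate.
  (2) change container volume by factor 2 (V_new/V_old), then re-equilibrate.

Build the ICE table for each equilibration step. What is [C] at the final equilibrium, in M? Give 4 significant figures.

[C]_eq = 1.62 M

Q₀ = 0.2911 vs Keq = 541.4 ⇒ Q<K, forward
Step 1:
                  D         E         C         B
  Initial      1.57   0.03202     3.379     0.744
  Change   -0.09597  -0.03199  -0.06398   0.09597
  Equil       1.474 3.1101e-05     3.315      0.84
  solve Keq expr → x = 0.03199; check Q = 541.4
Then add 0.03805 M of E.
Step 2:
                  D         E         C         B
  Initial     1.474   0.03808     3.315      0.84
  Change    -0.1141  -0.03802  -0.07604    0.1141
  Equil        1.36 6.0780e-05     3.239     0.954
  solve Keq expr → x = 0.03802; check Q = 541.4
Then change container volume by factor 2 (V_new/V_old).
Step 3:
                  D         E         C         B
  Initial      0.68 3.0390e-05     1.619     0.477
  Change  6.3288e-04 2.1096e-04 4.2192e-04 -6.3288e-04
  Equil      0.6806 2.4135e-04      1.62    0.4764
  solve Keq expr → x = -2.1096e-04; check Q = 541.4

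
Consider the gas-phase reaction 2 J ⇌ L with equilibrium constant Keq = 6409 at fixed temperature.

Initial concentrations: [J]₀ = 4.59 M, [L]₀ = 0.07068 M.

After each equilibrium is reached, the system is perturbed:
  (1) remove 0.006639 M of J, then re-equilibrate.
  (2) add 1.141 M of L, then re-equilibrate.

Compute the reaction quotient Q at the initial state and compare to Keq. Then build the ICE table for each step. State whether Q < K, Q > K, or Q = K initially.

Q₀ = 0.003355 vs Keq = 6409 ⇒ Q<K, forward
Step 1:
                   J          L
  Initial       4.59    0.07068
  Change      -4.571      2.285
  Equil      0.01917      2.356
  solve Keq expr → x = 2.285; check Q = 6409
Then remove 0.006639 M of J.
Step 2:
                   J          L
  Initial    0.01253      2.356
  Change    0.006626  -0.003313
  Equil      0.01916      2.353
  solve Keq expr → x = -0.003313; check Q = 6409
Then add 1.141 M of L.
Step 3:
                   J          L
  Initial    0.01916      3.494
  Change    0.004181  -0.002091
  Equil      0.02334      3.492
  solve Keq expr → x = -0.002091; check Q = 6409

Q₀ = 0.003355; Q < K (proceeds forward)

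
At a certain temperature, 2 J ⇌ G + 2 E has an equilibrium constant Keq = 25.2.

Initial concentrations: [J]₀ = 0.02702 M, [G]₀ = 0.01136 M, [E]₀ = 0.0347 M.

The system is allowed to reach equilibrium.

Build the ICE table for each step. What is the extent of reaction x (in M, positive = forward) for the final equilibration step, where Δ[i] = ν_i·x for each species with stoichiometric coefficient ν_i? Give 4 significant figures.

Q₀ = 0.01874 vs Keq = 25.2 ⇒ Q<K, forward
Step 1:
                   J          G          E
  Initial    0.02702    0.01136     0.0347
  Change    -0.02517    0.01259    0.02517
  Equil     0.001846    0.02395    0.05987
  solve Keq expr → x = 0.01259; check Q = 25.2

x = 0.01259 M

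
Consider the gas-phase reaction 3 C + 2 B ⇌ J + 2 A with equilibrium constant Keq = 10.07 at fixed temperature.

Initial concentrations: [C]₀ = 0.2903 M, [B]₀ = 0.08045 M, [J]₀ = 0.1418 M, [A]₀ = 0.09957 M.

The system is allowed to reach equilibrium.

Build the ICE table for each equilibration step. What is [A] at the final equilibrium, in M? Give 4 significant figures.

Q₀ = 8.879 vs Keq = 10.07 ⇒ Q<K, forward
Step 1:
                    C           B           J           A
  I            0.2903     0.08045      0.1418     0.09957
  C         -0.002944   -0.001963  9.8145e-04    0.001963
  E            0.2874     0.07849      0.1428      0.1015
  solve Keq expr → x = 9.8145e-04; check Q = 10.07

[A]_eq = 0.1015 M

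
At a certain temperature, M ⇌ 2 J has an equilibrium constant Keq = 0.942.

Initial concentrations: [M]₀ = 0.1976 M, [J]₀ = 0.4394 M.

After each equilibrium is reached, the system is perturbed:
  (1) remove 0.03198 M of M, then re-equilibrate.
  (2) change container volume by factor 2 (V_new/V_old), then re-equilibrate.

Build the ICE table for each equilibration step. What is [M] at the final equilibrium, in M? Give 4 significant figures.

[M]_eq = 0.06702 M

Q₀ = 0.9771 vs Keq = 0.942 ⇒ Q>K, reverse
Step 1:
                  M         J
  Initial    0.1976    0.4394
  Change   0.002578 -0.005156
  Equil      0.2002    0.4342
  solve Keq expr → x = -0.002578; check Q = 0.942
Then remove 0.03198 M of M.
Step 2:
                  M         J
  Initial    0.1682    0.4342
  Change    0.01144  -0.02288
  Equil      0.1796    0.4114
  solve Keq expr → x = -0.01144; check Q = 0.942
Then change container volume by factor 2 (V_new/V_old).
Step 3:
                  M         J
  Initial   0.08982    0.2057
  Change   -0.02279   0.04559
  Equil     0.06702    0.2513
  solve Keq expr → x = 0.02279; check Q = 0.942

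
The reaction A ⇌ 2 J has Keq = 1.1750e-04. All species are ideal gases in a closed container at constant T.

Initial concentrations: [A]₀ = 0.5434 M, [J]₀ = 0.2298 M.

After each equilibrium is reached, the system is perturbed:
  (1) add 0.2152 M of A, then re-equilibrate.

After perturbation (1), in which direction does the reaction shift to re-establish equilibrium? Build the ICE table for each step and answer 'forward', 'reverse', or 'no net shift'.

Q₀ = 0.09718 vs Keq = 1.1750e-04 ⇒ Q>K, reverse
Step 1:
                   A          J
  Initial     0.5434     0.2298
  Change      0.1105     -0.221
  Equil       0.6539   0.008766
  solve Keq expr → x = -0.1105; check Q = 1.1750e-04
Then add 0.2152 M of A.
Step 2:
                   A          J
  Initial     0.8691   0.008766
  Change  -6.6802e-04   0.001336
  Equil       0.8684     0.0101
  solve Keq expr → x = 6.6802e-04; check Q = 1.1750e-04

Direction: forward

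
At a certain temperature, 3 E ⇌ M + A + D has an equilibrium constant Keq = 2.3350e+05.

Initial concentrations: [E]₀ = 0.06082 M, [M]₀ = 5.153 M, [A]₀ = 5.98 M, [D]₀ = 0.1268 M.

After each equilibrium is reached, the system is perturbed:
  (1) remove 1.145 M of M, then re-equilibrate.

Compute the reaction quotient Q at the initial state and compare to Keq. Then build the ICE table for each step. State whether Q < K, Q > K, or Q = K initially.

Q₀ = 1.7368e+04; Q < K (proceeds forward)

Q₀ = 1.7368e+04 vs Keq = 2.3350e+05 ⇒ Q<K, forward
Step 1:
                    E           M           A           D
  Initial     0.06082       5.153        5.98      0.1268
  Change     -0.03446     0.01149     0.01149     0.01149
  Equil       0.02636       5.164       5.991      0.1383
  solve Keq expr → x = 0.01149; check Q = 2.3350e+05
Then remove 1.145 M of M.
Step 2:
                    E           M           A           D
  Initial     0.02636       4.019       5.991      0.1383
  Change    -0.002071  6.9021e-04  6.9021e-04  6.9021e-04
  Equil       0.02429        4.02       5.992       0.139
  solve Keq expr → x = 6.9021e-04; check Q = 2.3350e+05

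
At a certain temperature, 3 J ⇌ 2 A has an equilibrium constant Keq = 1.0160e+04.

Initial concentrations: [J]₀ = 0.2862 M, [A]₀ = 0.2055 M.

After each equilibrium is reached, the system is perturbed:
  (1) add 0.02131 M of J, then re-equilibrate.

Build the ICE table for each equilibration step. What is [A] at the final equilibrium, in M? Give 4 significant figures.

[A]_eq = 0.394 M

Q₀ = 1.801 vs Keq = 1.0160e+04 ⇒ Q<K, forward
Step 1:
                    J           A
  I            0.2862      0.2055
  C            -0.262      0.1746
  E           0.02423      0.3801
  solve Keq expr → x = 0.08732; check Q = 1.0160e+04
Then add 0.02131 M of J.
Step 2:
                    J           A
  I           0.04554      0.3801
  C          -0.02073     0.01382
  E           0.02481       0.394
  solve Keq expr → x = 0.006909; check Q = 1.0160e+04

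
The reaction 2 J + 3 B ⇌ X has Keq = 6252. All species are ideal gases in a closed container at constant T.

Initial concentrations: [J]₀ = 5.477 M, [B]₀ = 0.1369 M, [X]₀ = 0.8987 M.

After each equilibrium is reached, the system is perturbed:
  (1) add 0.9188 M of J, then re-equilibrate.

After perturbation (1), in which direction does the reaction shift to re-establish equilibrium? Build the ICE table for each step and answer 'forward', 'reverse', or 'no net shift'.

Direction: forward

Q₀ = 11.68 vs Keq = 6252 ⇒ Q<K, forward
Step 1:
                  J         B         X
  I           5.477    0.1369    0.8987
  C        -0.07975   -0.1196   0.03988
  E           5.397   0.01727    0.9386
  solve Keq expr → x = 0.03988; check Q = 6252
Then add 0.9188 M of J.
Step 2:
                  J         B         X
  I           6.316   0.01727    0.9386
  C       -0.001142 -0.001714 5.7120e-04
  E           6.315   0.01556    0.9391
  solve Keq expr → x = 5.7120e-04; check Q = 6252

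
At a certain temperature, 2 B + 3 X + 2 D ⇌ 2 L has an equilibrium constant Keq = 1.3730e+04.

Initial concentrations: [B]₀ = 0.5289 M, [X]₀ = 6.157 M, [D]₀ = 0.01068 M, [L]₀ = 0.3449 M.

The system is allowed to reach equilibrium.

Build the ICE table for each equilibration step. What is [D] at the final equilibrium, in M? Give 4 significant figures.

Q₀ = 15.97 vs Keq = 1.3730e+04 ⇒ Q<K, forward
Step 1:
                  B         X         D         L
  init       0.5289     6.157   0.01068    0.3449
  Δ         -0.0103  -0.01544   -0.0103    0.0103
  eq         0.5186     6.142 3.8404e-04    0.3552
  solve Keq expr → x = 0.005148; check Q = 1.3730e+04

[D]_eq = 3.8404e-04 M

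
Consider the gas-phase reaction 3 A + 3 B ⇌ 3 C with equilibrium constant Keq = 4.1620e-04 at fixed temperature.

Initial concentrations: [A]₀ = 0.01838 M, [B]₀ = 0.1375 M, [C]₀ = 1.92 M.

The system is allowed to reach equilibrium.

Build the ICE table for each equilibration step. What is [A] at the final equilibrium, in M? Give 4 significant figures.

[A]_eq = 1.706 M

Q₀ = 4.3849e+08 vs Keq = 4.1620e-04 ⇒ Q>K, reverse
Step 1:
                    A           B           C
  I           0.01838      0.1375        1.92
  C             1.688       1.688      -1.688
  E             1.706       1.825      0.2325
  solve Keq expr → x = -0.5625; check Q = 4.1620e-04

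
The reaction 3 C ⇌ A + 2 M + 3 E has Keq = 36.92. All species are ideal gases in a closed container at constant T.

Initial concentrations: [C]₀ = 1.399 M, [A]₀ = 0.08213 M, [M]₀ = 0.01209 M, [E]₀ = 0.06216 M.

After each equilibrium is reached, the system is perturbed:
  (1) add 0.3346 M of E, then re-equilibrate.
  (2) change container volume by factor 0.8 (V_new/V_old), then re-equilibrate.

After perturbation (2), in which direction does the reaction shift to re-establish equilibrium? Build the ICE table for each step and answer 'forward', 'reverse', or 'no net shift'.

Direction: reverse

Q₀ = 1.0530e-09 vs Keq = 36.92 ⇒ Q<K, forward
Step 1:
                   C          A          M          E
  init         1.399    0.08213    0.01209    0.06216
  Δ           -1.157     0.3858     0.7716      1.157
  eq          0.2417     0.4679     0.7836      1.219
  solve Keq expr → x = 0.3858; check Q = 36.92
Then add 0.3346 M of E.
Step 2:
                   C          A          M          E
  init        0.2417     0.4679     0.7836      1.554
  Δ          0.04609   -0.01536   -0.03073   -0.04609
  eq          0.2878     0.4525     0.7529      1.508
  solve Keq expr → x = -0.01536; check Q = 36.92
Then change container volume by factor 0.8 (V_new/V_old).
Step 3:
                   C          A          M          E
  init        0.3597     0.5657     0.9411      1.885
  Δ          0.05878   -0.01959   -0.03919   -0.05878
  eq          0.4185     0.5461      0.902      1.826
  solve Keq expr → x = -0.01959; check Q = 36.92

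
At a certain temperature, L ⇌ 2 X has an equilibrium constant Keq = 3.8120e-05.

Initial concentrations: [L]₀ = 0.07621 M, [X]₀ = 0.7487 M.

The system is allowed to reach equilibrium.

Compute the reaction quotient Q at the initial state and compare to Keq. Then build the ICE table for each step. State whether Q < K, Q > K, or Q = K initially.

Q₀ = 7.355 vs Keq = 3.8120e-05 ⇒ Q>K, reverse
Step 1:
                   L          X
  init       0.07621     0.7487
  Δ           0.3723    -0.7446
  eq          0.4485   0.004135
  solve Keq expr → x = -0.3723; check Q = 3.8120e-05

Q₀ = 7.355; Q > K (proceeds reverse)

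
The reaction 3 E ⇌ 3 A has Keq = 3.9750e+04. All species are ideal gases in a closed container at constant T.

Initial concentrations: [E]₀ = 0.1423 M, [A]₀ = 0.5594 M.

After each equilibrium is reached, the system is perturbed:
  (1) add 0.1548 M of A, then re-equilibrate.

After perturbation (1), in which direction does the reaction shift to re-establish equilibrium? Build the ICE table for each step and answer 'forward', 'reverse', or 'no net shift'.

Direction: reverse

Q₀ = 60.75 vs Keq = 3.9750e+04 ⇒ Q<K, forward
Step 1:
                  E         A
  Initial    0.1423    0.5594
  Change    -0.1223    0.1223
  Equil     0.01998    0.6817
  solve Keq expr → x = 0.04077; check Q = 3.9750e+04
Then add 0.1548 M of A.
Step 2:
                  E         A
  Initial   0.01998    0.8365
  Change   0.004407 -0.004407
  Equil     0.02438    0.8321
  solve Keq expr → x = -0.001469; check Q = 3.9750e+04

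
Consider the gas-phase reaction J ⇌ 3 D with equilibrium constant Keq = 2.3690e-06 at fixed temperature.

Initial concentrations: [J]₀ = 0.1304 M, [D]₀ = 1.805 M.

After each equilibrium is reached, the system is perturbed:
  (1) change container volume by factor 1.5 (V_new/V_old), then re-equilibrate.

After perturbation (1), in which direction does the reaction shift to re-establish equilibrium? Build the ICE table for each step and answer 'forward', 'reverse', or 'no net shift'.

Direction: forward

Q₀ = 45.1 vs Keq = 2.3690e-06 ⇒ Q>K, reverse
Step 1:
                   J          D
  Initial     0.1304      1.805
  Change      0.5977     -1.793
  Equil       0.7281    0.01199
  solve Keq expr → x = -0.5977; check Q = 2.3690e-06
Then change container volume by factor 1.5 (V_new/V_old).
Step 2:
                   J          D
  Initial     0.4854   0.007995
  Change  -8.2516e-04   0.002475
  Equil       0.4846    0.01047
  solve Keq expr → x = 8.2516e-04; check Q = 2.3690e-06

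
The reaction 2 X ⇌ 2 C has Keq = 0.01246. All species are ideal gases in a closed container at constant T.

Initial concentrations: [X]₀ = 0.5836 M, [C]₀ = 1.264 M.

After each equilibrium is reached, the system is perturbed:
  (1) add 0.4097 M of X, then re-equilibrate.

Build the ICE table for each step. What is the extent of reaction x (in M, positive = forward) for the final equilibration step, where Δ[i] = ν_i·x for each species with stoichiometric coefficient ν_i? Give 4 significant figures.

x = 0.02057 M

Q₀ = 4.691 vs Keq = 0.01246 ⇒ Q>K, reverse
Step 1:
                   X          C
  I           0.5836      1.264
  C            1.078     -1.078
  E            1.662     0.1855
  solve Keq expr → x = -0.5392; check Q = 0.01246
Then add 0.4097 M of X.
Step 2:
                   X          C
  I            2.072     0.1855
  C         -0.04114    0.04114
  E            2.031     0.2267
  solve Keq expr → x = 0.02057; check Q = 0.01246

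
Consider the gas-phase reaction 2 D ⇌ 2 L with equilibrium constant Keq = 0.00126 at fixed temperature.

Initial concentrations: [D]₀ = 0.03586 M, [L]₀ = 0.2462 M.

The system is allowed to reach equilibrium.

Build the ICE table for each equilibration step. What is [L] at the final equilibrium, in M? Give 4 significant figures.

[L]_eq = 0.009669 M

Q₀ = 47.14 vs Keq = 0.00126 ⇒ Q>K, reverse
Step 1:
                    D           L
  I           0.03586      0.2462
  C            0.2365     -0.2365
  E            0.2724    0.009669
  solve Keq expr → x = -0.1183; check Q = 0.00126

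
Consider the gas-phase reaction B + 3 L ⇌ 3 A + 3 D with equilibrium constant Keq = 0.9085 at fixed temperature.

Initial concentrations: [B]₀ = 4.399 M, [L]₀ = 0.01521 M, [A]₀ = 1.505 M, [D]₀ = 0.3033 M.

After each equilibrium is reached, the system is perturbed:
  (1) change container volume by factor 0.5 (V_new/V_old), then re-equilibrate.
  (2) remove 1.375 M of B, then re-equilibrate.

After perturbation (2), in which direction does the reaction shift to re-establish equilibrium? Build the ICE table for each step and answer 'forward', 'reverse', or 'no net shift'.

Q₀ = 6144 vs Keq = 0.9085 ⇒ Q>K, reverse
Step 1:
                    B           L           A           D
  I             4.399     0.01521       1.505      0.3033
  C           0.04409      0.1323     -0.1323     -0.1323
  E             4.443      0.1475       1.373       0.171
  solve Keq expr → x = -0.04409; check Q = 0.9085
Then change container volume by factor 0.5 (V_new/V_old).
Step 2:
                    B           L           A           D
  I             8.886      0.2949       2.745      0.3421
  C           0.02301     0.06904    -0.06904    -0.06904
  E             8.909       0.364       2.676       0.273
  solve Keq expr → x = -0.02301; check Q = 0.9085
Then remove 1.375 M of B.
Step 3:
                    B           L           A           D
  I             7.534       0.364       2.676       0.273
  C          0.002729    0.008188   -0.008188   -0.008188
  E             7.537      0.3722       2.668      0.2649
  solve Keq expr → x = -0.002729; check Q = 0.9085

Direction: reverse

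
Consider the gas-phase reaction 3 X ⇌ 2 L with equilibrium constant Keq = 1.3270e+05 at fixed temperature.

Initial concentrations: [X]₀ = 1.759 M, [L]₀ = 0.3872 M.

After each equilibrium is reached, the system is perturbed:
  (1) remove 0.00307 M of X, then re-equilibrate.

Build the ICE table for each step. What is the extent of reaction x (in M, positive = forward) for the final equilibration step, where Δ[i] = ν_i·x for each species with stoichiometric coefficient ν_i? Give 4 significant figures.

x = -0.001016 M

Q₀ = 0.02755 vs Keq = 1.3270e+05 ⇒ Q<K, forward
Step 1:
                  X         L
  I           1.759    0.3872
  C          -1.733     1.155
  E         0.02617     1.542
  solve Keq expr → x = 0.5776; check Q = 1.3270e+05
Then remove 0.00307 M of X.
Step 2:
                  X         L
  I          0.0231     1.542
  C        0.003047 -0.002031
  E         0.02615      1.54
  solve Keq expr → x = -0.001016; check Q = 1.3270e+05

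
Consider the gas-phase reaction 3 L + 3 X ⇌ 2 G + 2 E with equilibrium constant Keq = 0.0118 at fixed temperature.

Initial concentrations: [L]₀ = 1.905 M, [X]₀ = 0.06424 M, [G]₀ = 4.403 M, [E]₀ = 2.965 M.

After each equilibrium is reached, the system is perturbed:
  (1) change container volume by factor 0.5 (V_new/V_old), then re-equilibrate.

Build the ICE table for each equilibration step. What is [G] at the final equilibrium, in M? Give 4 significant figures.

[G]_eq = 6.134 M

Q₀ = 9.2992e+04 vs Keq = 0.0118 ⇒ Q>K, reverse
Step 1:
                    L           X           G           E
  init          1.905     0.06424       4.403       2.965
  Δ             2.411       2.411      -1.608      -1.608
  eq            4.316       2.476       2.795       1.357
  solve Keq expr → x = -0.8038; check Q = 0.0118
Then change container volume by factor 0.5 (V_new/V_old).
Step 2:
                    L           X           G           E
  init          8.633       4.951       5.591       2.715
  Δ           -0.8144     -0.8144      0.5429      0.5429
  eq            7.818       4.137       6.134       3.258
  solve Keq expr → x = 0.2715; check Q = 0.0118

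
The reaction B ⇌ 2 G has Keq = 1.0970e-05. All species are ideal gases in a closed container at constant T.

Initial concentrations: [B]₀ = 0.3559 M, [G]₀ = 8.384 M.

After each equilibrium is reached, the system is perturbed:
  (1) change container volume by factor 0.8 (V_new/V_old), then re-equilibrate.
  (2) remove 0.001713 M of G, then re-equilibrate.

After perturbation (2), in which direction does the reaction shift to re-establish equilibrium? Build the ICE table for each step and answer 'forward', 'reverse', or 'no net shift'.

Direction: forward

Q₀ = 197.5 vs Keq = 1.0970e-05 ⇒ Q>K, reverse
Step 1:
                   B          G
  init        0.3559      8.384
  Δ            4.188     -8.377
  eq           4.544   0.007061
  solve Keq expr → x = -4.188; check Q = 1.0970e-05
Then change container volume by factor 0.8 (V_new/V_old).
Step 2:
                   B          G
  init          5.68   0.008826
  Δ       4.6572e-04 -9.3143e-04
  eq           5.681   0.007894
  solve Keq expr → x = -4.6572e-04; check Q = 1.0970e-05
Then remove 0.001713 M of G.
Step 3:
                   B          G
  init         5.681   0.006181
  Δ       -8.5620e-04   0.001712
  eq            5.68   0.007894
  solve Keq expr → x = 8.5620e-04; check Q = 1.0970e-05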